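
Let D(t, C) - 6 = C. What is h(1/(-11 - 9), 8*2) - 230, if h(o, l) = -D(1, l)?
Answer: -252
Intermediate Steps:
D(t, C) = 6 + C
h(o, l) = -6 - l (h(o, l) = -(6 + l) = -6 - l)
h(1/(-11 - 9), 8*2) - 230 = (-6 - 8*2) - 230 = (-6 - 1*16) - 230 = (-6 - 16) - 230 = -22 - 230 = -252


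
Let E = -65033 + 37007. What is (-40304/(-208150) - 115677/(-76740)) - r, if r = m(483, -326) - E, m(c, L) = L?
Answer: -14747895586783/532447700 ≈ -27698.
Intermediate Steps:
E = -28026
r = 27700 (r = -326 - 1*(-28026) = -326 + 28026 = 27700)
(-40304/(-208150) - 115677/(-76740)) - r = (-40304/(-208150) - 115677/(-76740)) - 1*27700 = (-40304*(-1/208150) - 115677*(-1/76740)) - 27700 = (20152/104075 + 38559/25580) - 27700 = 905703217/532447700 - 27700 = -14747895586783/532447700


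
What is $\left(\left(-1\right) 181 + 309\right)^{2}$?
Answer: $16384$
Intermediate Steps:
$\left(\left(-1\right) 181 + 309\right)^{2} = \left(-181 + 309\right)^{2} = 128^{2} = 16384$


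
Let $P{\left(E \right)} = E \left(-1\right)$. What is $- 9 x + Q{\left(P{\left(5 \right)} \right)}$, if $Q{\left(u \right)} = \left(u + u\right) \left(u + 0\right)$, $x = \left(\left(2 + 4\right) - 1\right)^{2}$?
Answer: $-175$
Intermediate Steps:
$P{\left(E \right)} = - E$
$x = 25$ ($x = \left(6 - 1\right)^{2} = 5^{2} = 25$)
$Q{\left(u \right)} = 2 u^{2}$ ($Q{\left(u \right)} = 2 u u = 2 u^{2}$)
$- 9 x + Q{\left(P{\left(5 \right)} \right)} = \left(-9\right) 25 + 2 \left(\left(-1\right) 5\right)^{2} = -225 + 2 \left(-5\right)^{2} = -225 + 2 \cdot 25 = -225 + 50 = -175$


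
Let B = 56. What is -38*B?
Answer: -2128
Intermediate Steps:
-38*B = -38*56 = -2128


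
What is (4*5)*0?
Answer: 0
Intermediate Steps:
(4*5)*0 = 20*0 = 0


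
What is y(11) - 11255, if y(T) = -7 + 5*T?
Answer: -11207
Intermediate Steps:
y(11) - 11255 = (-7 + 5*11) - 11255 = (-7 + 55) - 11255 = 48 - 11255 = -11207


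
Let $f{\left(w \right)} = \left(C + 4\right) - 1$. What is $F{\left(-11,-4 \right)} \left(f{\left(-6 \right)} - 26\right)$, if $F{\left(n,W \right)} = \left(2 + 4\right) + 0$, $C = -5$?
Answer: $-168$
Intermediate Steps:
$f{\left(w \right)} = -2$ ($f{\left(w \right)} = \left(-5 + 4\right) - 1 = -1 - 1 = -2$)
$F{\left(n,W \right)} = 6$ ($F{\left(n,W \right)} = 6 + 0 = 6$)
$F{\left(-11,-4 \right)} \left(f{\left(-6 \right)} - 26\right) = 6 \left(-2 - 26\right) = 6 \left(-28\right) = -168$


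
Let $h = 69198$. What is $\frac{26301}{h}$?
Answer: $\frac{8767}{23066} \approx 0.38008$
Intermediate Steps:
$\frac{26301}{h} = \frac{26301}{69198} = 26301 \cdot \frac{1}{69198} = \frac{8767}{23066}$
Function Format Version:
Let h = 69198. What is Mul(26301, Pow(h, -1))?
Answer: Rational(8767, 23066) ≈ 0.38008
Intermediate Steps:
Mul(26301, Pow(h, -1)) = Mul(26301, Pow(69198, -1)) = Mul(26301, Rational(1, 69198)) = Rational(8767, 23066)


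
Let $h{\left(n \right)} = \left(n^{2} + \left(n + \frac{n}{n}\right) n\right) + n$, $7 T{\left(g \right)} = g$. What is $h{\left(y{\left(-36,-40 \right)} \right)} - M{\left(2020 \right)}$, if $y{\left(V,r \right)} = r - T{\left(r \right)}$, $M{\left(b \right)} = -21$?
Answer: $\frac{112869}{49} \approx 2303.4$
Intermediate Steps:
$T{\left(g \right)} = \frac{g}{7}$
$y{\left(V,r \right)} = \frac{6 r}{7}$ ($y{\left(V,r \right)} = r - \frac{r}{7} = \frac{6 r}{7}$)
$h{\left(n \right)} = n + n^{2} + n \left(1 + n\right)$ ($h{\left(n \right)} = \left(n^{2} + \left(n + 1\right) n\right) + n = \left(n^{2} + \left(1 + n\right) n\right) + n = \left(n^{2} + n \left(1 + n\right)\right) + n = n + n^{2} + n \left(1 + n\right)$)
$h{\left(y{\left(-36,-40 \right)} \right)} - M{\left(2020 \right)} = 2 \cdot \frac{6}{7} \left(-40\right) \left(1 + \frac{6}{7} \left(-40\right)\right) - -21 = 2 \left(- \frac{240}{7}\right) \left(1 - \frac{240}{7}\right) + 21 = 2 \left(- \frac{240}{7}\right) \left(- \frac{233}{7}\right) + 21 = \frac{111840}{49} + 21 = \frac{112869}{49}$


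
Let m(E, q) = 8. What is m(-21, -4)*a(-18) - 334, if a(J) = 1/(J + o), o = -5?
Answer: -7690/23 ≈ -334.35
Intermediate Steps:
a(J) = 1/(-5 + J) (a(J) = 1/(J - 5) = 1/(-5 + J))
m(-21, -4)*a(-18) - 334 = 8/(-5 - 18) - 334 = 8/(-23) - 334 = 8*(-1/23) - 334 = -8/23 - 334 = -7690/23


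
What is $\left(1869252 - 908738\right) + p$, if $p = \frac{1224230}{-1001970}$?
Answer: $\frac{96240498835}{100197} \approx 9.6051 \cdot 10^{5}$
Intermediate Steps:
$p = - \frac{122423}{100197}$ ($p = 1224230 \left(- \frac{1}{1001970}\right) = - \frac{122423}{100197} \approx -1.2218$)
$\left(1869252 - 908738\right) + p = \left(1869252 - 908738\right) - \frac{122423}{100197} = 960514 - \frac{122423}{100197} = \frac{96240498835}{100197}$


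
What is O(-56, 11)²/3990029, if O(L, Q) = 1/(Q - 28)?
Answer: 1/1153118381 ≈ 8.6721e-10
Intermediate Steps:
O(L, Q) = 1/(-28 + Q)
O(-56, 11)²/3990029 = (1/(-28 + 11))²/3990029 = (1/(-17))²*(1/3990029) = (-1/17)²*(1/3990029) = (1/289)*(1/3990029) = 1/1153118381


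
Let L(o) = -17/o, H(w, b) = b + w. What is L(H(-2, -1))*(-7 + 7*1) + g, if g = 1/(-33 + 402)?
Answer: 1/369 ≈ 0.0027100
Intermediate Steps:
g = 1/369 ≈ 0.0027100
L(H(-2, -1))*(-7 + 7*1) + g = (-17/(-1 - 2))*(-7 + 7*1) + 1/369 = (-17/(-3))*(-7 + 7) + 1/369 = -17*(-⅓)*0 + 1/369 = (17/3)*0 + 1/369 = 0 + 1/369 = 1/369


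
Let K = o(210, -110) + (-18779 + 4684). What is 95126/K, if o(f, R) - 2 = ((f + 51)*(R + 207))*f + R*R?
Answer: 95126/5314577 ≈ 0.017899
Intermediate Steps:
o(f, R) = 2 + R² + f*(51 + f)*(207 + R) (o(f, R) = 2 + (((f + 51)*(R + 207))*f + R*R) = 2 + (((51 + f)*(207 + R))*f + R²) = 2 + (f*(51 + f)*(207 + R) + R²) = 2 + (R² + f*(51 + f)*(207 + R)) = 2 + R² + f*(51 + f)*(207 + R))
K = 5314577 (K = (2 + (-110)² + 207*210² + 10557*210 - 110*210² + 51*(-110)*210) + (-18779 + 4684) = (2 + 12100 + 207*44100 + 2216970 - 110*44100 - 1178100) - 14095 = (2 + 12100 + 9128700 + 2216970 - 4851000 - 1178100) - 14095 = 5328672 - 14095 = 5314577)
95126/K = 95126/5314577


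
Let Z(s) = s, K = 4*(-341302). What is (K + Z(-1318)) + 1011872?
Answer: -354654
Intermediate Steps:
K = -1365208
(K + Z(-1318)) + 1011872 = (-1365208 - 1318) + 1011872 = -1366526 + 1011872 = -354654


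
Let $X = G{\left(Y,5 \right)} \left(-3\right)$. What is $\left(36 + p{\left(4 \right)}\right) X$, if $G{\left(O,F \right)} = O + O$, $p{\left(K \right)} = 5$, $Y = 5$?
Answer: $-1230$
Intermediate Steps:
$G{\left(O,F \right)} = 2 O$
$X = -30$ ($X = 2 \cdot 5 \left(-3\right) = 10 \left(-3\right) = -30$)
$\left(36 + p{\left(4 \right)}\right) X = \left(36 + 5\right) \left(-30\right) = 41 \left(-30\right) = -1230$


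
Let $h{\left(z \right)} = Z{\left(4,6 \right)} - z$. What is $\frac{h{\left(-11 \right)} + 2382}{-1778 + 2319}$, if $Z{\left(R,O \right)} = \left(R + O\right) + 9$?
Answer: $\frac{2412}{541} \approx 4.4584$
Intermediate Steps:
$Z{\left(R,O \right)} = 9 + O + R$ ($Z{\left(R,O \right)} = \left(O + R\right) + 9 = 9 + O + R$)
$h{\left(z \right)} = 19 - z$ ($h{\left(z \right)} = \left(9 + 6 + 4\right) - z = 19 - z$)
$\frac{h{\left(-11 \right)} + 2382}{-1778 + 2319} = \frac{\left(19 - -11\right) + 2382}{-1778 + 2319} = \frac{\left(19 + 11\right) + 2382}{541} = \left(30 + 2382\right) \frac{1}{541} = 2412 \cdot \frac{1}{541} = \frac{2412}{541}$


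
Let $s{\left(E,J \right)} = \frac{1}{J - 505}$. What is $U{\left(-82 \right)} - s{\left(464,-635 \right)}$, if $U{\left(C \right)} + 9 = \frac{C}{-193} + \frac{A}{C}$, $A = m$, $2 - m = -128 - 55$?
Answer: $- \frac{97698637}{9020820} \approx -10.83$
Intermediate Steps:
$m = 185$ ($m = 2 - \left(-128 - 55\right) = 2 - -183 = 2 + 183 = 185$)
$A = 185$
$s{\left(E,J \right)} = \frac{1}{-505 + J}$
$U{\left(C \right)} = -9 + \frac{185}{C} - \frac{C}{193}$ ($U{\left(C \right)} = -9 + \left(\frac{C}{-193} + \frac{185}{C}\right) = -9 + \left(C \left(- \frac{1}{193}\right) + \frac{185}{C}\right) = -9 - \left(- \frac{185}{C} + \frac{C}{193}\right) = -9 + \frac{185}{C} - \frac{C}{193}$)
$U{\left(-82 \right)} - s{\left(464,-635 \right)} = \left(-9 + \frac{185}{-82} - - \frac{82}{193}\right) - \frac{1}{-505 - 635} = \left(-9 + 185 \left(- \frac{1}{82}\right) + \frac{82}{193}\right) - \frac{1}{-1140} = \left(-9 - \frac{185}{82} + \frac{82}{193}\right) - - \frac{1}{1140} = - \frac{171415}{15826} + \frac{1}{1140} = - \frac{97698637}{9020820}$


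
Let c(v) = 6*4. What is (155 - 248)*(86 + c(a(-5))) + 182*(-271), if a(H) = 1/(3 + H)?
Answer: -59552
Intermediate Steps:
c(v) = 24
(155 - 248)*(86 + c(a(-5))) + 182*(-271) = (155 - 248)*(86 + 24) + 182*(-271) = -93*110 - 49322 = -10230 - 49322 = -59552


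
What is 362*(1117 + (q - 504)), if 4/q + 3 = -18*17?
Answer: 68567506/309 ≈ 2.2190e+5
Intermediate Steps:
q = -4/309 (q = 4/(-3 - 18*17) = 4/(-3 - 306) = 4/(-309) = 4*(-1/309) = -4/309 ≈ -0.012945)
362*(1117 + (q - 504)) = 362*(1117 + (-4/309 - 504)) = 362*(1117 - 155740/309) = 362*(189413/309) = 68567506/309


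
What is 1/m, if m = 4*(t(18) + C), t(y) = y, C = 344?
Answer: 1/1448 ≈ 0.00069061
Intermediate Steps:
m = 1448 (m = 4*(18 + 344) = 4*362 = 1448)
1/m = 1/1448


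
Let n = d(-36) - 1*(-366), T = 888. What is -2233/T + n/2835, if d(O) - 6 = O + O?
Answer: -134759/55944 ≈ -2.4088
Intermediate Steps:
d(O) = 6 + 2*O (d(O) = 6 + (O + O) = 6 + 2*O)
n = 300 (n = (6 + 2*(-36)) - 1*(-366) = (6 - 72) + 366 = -66 + 366 = 300)
-2233/T + n/2835 = -2233/888 + 300/2835 = -2233*1/888 + 300*(1/2835) = -2233/888 + 20/189 = -134759/55944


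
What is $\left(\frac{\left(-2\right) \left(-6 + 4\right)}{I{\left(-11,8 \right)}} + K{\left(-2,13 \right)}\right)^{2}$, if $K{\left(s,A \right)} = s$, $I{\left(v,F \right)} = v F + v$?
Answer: $\frac{40804}{9801} \approx 4.1632$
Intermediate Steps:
$I{\left(v,F \right)} = v + F v$ ($I{\left(v,F \right)} = F v + v = v + F v$)
$\left(\frac{\left(-2\right) \left(-6 + 4\right)}{I{\left(-11,8 \right)}} + K{\left(-2,13 \right)}\right)^{2} = \left(\frac{\left(-2\right) \left(-6 + 4\right)}{\left(-11\right) \left(1 + 8\right)} - 2\right)^{2} = \left(\frac{\left(-2\right) \left(-2\right)}{\left(-11\right) 9} - 2\right)^{2} = \left(\frac{4}{-99} - 2\right)^{2} = \left(4 \left(- \frac{1}{99}\right) - 2\right)^{2} = \left(- \frac{4}{99} - 2\right)^{2} = \left(- \frac{202}{99}\right)^{2} = \frac{40804}{9801}$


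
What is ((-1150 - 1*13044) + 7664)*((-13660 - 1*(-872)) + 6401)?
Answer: 41707110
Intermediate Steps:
((-1150 - 1*13044) + 7664)*((-13660 - 1*(-872)) + 6401) = ((-1150 - 13044) + 7664)*((-13660 + 872) + 6401) = (-14194 + 7664)*(-12788 + 6401) = -6530*(-6387) = 41707110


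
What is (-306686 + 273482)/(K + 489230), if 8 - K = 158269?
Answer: -11068/110323 ≈ -0.10032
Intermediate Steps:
K = -158261 (K = 8 - 1*158269 = 8 - 158269 = -158261)
(-306686 + 273482)/(K + 489230) = (-306686 + 273482)/(-158261 + 489230) = -33204/330969 = -33204*1/330969 = -11068/110323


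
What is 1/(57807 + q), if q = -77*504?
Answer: 1/18999 ≈ 5.2634e-5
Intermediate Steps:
q = -38808
1/(57807 + q) = 1/(57807 - 38808) = 1/18999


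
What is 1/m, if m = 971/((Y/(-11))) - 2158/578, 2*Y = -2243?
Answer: 648227/3753421 ≈ 0.17270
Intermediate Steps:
Y = -2243/2 (Y = (½)*(-2243) = -2243/2 ≈ -1121.5)
m = 3753421/648227 (m = 971/((-2243/2/(-11))) - 2158/578 = 971/((-2243/2*(-1/11))) - 2158*1/578 = 971/(2243/22) - 1079/289 = 971*(22/2243) - 1079/289 = 21362/2243 - 1079/289 = 3753421/648227 ≈ 5.7903)
1/m = 1/(3753421/648227) = 648227/3753421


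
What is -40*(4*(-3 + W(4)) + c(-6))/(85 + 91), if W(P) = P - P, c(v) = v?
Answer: 45/11 ≈ 4.0909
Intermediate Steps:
W(P) = 0
-40*(4*(-3 + W(4)) + c(-6))/(85 + 91) = -40*(4*(-3 + 0) - 6)/(85 + 91) = -40*(4*(-3) - 6)/176 = -40*(-12 - 6)/176 = -(-720)/176 = -40*(-9/88) = 45/11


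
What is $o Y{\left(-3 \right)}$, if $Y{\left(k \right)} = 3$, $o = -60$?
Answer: $-180$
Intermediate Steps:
$o Y{\left(-3 \right)} = \left(-60\right) 3 = -180$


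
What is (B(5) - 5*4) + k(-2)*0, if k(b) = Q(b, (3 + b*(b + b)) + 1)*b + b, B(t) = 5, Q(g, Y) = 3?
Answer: -15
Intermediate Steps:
k(b) = 4*b (k(b) = 3*b + b = 4*b)
(B(5) - 5*4) + k(-2)*0 = (5 - 5*4) + (4*(-2))*0 = (5 - 20) - 8*0 = -15 + 0 = -15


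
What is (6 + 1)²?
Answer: 49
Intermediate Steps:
(6 + 1)² = 7² = 49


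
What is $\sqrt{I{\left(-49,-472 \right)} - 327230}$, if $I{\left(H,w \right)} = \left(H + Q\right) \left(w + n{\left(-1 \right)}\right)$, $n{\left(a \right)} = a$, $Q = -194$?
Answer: $i \sqrt{212291} \approx 460.75 i$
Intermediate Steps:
$I{\left(H,w \right)} = \left(-1 + w\right) \left(-194 + H\right)$ ($I{\left(H,w \right)} = \left(H - 194\right) \left(w - 1\right) = \left(-194 + H\right) \left(-1 + w\right) = \left(-1 + w\right) \left(-194 + H\right)$)
$\sqrt{I{\left(-49,-472 \right)} - 327230} = \sqrt{\left(194 - -49 - -91568 - -23128\right) - 327230} = \sqrt{\left(194 + 49 + 91568 + 23128\right) - 327230} = \sqrt{114939 - 327230} = \sqrt{-212291} = i \sqrt{212291}$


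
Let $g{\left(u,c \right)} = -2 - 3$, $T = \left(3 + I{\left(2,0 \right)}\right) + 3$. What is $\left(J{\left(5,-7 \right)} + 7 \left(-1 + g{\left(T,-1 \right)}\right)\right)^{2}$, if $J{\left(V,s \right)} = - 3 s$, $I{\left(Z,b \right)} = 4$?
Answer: $441$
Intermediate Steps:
$T = 10$ ($T = \left(3 + 4\right) + 3 = 7 + 3 = 10$)
$g{\left(u,c \right)} = -5$
$\left(J{\left(5,-7 \right)} + 7 \left(-1 + g{\left(T,-1 \right)}\right)\right)^{2} = \left(\left(-3\right) \left(-7\right) + 7 \left(-1 - 5\right)\right)^{2} = \left(21 + 7 \left(-6\right)\right)^{2} = \left(21 - 42\right)^{2} = \left(-21\right)^{2} = 441$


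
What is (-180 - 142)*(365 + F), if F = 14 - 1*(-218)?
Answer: -192234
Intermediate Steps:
F = 232 (F = 14 + 218 = 232)
(-180 - 142)*(365 + F) = (-180 - 142)*(365 + 232) = -322*597 = -192234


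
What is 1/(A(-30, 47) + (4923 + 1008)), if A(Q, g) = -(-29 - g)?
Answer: 1/6007 ≈ 0.00016647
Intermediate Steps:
A(Q, g) = 29 + g
1/(A(-30, 47) + (4923 + 1008)) = 1/((29 + 47) + (4923 + 1008)) = 1/(76 + 5931) = 1/6007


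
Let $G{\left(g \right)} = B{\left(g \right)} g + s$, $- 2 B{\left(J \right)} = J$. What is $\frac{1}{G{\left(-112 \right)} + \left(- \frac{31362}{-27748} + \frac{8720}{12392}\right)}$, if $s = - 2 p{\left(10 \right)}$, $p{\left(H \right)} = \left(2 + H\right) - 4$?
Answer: $- \frac{21490826}{135094901359} \approx -0.00015908$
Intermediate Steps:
$B{\left(J \right)} = - \frac{J}{2}$
$p{\left(H \right)} = -2 + H$
$s = -16$ ($s = - 2 \left(-2 + 10\right) = \left(-2\right) 8 = -16$)
$G{\left(g \right)} = -16 - \frac{g^{2}}{2}$ ($G{\left(g \right)} = - \frac{g}{2} g - 16 = - \frac{g^{2}}{2} - 16 = -16 - \frac{g^{2}}{2}$)
$\frac{1}{G{\left(-112 \right)} + \left(- \frac{31362}{-27748} + \frac{8720}{12392}\right)} = \frac{1}{\left(-16 - \frac{\left(-112\right)^{2}}{2}\right) + \left(- \frac{31362}{-27748} + \frac{8720}{12392}\right)} = \frac{1}{\left(-16 - 6272\right) + \left(\left(-31362\right) \left(- \frac{1}{27748}\right) + 8720 \cdot \frac{1}{12392}\right)} = \frac{1}{\left(-16 - 6272\right) + \left(\frac{15681}{13874} + \frac{1090}{1549}\right)} = \frac{1}{-6288 + \frac{39412529}{21490826}} = \frac{1}{- \frac{135094901359}{21490826}} = - \frac{21490826}{135094901359}$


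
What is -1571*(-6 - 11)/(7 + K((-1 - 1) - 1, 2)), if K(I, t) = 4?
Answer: 26707/11 ≈ 2427.9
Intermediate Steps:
-1571*(-6 - 11)/(7 + K((-1 - 1) - 1, 2)) = -1571*(-6 - 11)/(7 + 4) = -(-26707)/11 = -1571*(-17/11) = 26707/11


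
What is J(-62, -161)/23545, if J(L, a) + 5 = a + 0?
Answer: -166/23545 ≈ -0.0070503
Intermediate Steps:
J(L, a) = -5 + a (J(L, a) = -5 + (a + 0) = -5 + a)
J(-62, -161)/23545 = (-5 - 161)/23545 = -166*1/23545 = -166/23545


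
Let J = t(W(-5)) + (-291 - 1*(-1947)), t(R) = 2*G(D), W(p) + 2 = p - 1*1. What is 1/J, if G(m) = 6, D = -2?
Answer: 1/1668 ≈ 0.00059952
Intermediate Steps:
W(p) = -3 + p (W(p) = -2 + (p - 1*1) = -2 + (p - 1) = -2 + (-1 + p) = -3 + p)
t(R) = 12 (t(R) = 2*6 = 12)
J = 1668 (J = 12 + (-291 - 1*(-1947)) = 12 + (-291 + 1947) = 12 + 1656 = 1668)
1/J = 1/1668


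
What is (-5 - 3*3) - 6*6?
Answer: -50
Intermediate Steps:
(-5 - 3*3) - 6*6 = (-5 - 9) - 36 = -14 - 36 = -50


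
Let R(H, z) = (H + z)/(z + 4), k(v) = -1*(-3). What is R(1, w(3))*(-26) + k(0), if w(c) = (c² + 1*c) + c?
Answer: -359/19 ≈ -18.895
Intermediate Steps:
w(c) = c² + 2*c (w(c) = (c² + c) + c = (c + c²) + c = c² + 2*c)
k(v) = 3
R(H, z) = (H + z)/(4 + z)
R(1, w(3))*(-26) + k(0) = ((1 + 3*(2 + 3))/(4 + 3*(2 + 3)))*(-26) + 3 = ((1 + 3*5)/(4 + 3*5))*(-26) + 3 = ((1 + 15)/(4 + 15))*(-26) + 3 = (16/19)*(-26) + 3 = -416/19 + 3 = -359/19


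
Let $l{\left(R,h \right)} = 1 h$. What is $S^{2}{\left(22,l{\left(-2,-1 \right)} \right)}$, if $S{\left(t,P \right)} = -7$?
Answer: $49$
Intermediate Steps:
$l{\left(R,h \right)} = h$
$S^{2}{\left(22,l{\left(-2,-1 \right)} \right)} = \left(-7\right)^{2} = 49$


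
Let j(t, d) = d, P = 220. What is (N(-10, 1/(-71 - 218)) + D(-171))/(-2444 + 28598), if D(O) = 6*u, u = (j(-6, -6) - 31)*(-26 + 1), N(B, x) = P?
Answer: 2885/13077 ≈ 0.22062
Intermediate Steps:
N(B, x) = 220
u = 925 (u = (-6 - 31)*(-26 + 1) = -37*(-25) = 925)
D(O) = 5550 (D(O) = 6*925 = 5550)
(N(-10, 1/(-71 - 218)) + D(-171))/(-2444 + 28598) = (220 + 5550)/(-2444 + 28598) = 5770/26154 = 5770*(1/26154) = 2885/13077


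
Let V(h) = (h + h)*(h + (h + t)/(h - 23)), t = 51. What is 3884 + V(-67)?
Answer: 577718/45 ≈ 12838.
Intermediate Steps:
V(h) = 2*h*(h + (51 + h)/(-23 + h)) (V(h) = (h + h)*(h + (h + 51)/(h - 23)) = (2*h)*(h + (51 + h)/(-23 + h)) = 2*h*(h + (51 + h)/(-23 + h)))
3884 + V(-67) = 3884 + 2*(-67)*(51 + (-67)² - 22*(-67))/(-23 - 67) = 3884 + 2*(-67)*(51 + 4489 + 1474)/(-90) = 3884 + 2*(-67)*(-1/90)*6014 = 3884 + 402938/45 = 577718/45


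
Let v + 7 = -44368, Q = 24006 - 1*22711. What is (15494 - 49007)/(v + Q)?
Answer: 11171/14360 ≈ 0.77792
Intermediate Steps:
Q = 1295 (Q = 24006 - 22711 = 1295)
v = -44375 (v = -7 - 44368 = -44375)
(15494 - 49007)/(v + Q) = (15494 - 49007)/(-44375 + 1295) = -33513/(-43080) = -33513*(-1/43080) = 11171/14360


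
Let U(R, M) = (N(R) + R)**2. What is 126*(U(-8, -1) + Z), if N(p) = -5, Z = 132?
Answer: 37926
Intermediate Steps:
U(R, M) = (-5 + R)**2
126*(U(-8, -1) + Z) = 126*((-5 - 8)**2 + 132) = 126*((-13)**2 + 132) = 126*(169 + 132) = 126*301 = 37926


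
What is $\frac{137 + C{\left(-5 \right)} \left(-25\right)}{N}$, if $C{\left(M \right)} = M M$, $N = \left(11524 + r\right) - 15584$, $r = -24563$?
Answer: $\frac{488}{28623} \approx 0.017049$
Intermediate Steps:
$N = -28623$ ($N = \left(11524 - 24563\right) - 15584 = -13039 - 15584 = -28623$)
$C{\left(M \right)} = M^{2}$
$\frac{137 + C{\left(-5 \right)} \left(-25\right)}{N} = \frac{137 + \left(-5\right)^{2} \left(-25\right)}{-28623} = \left(137 + 25 \left(-25\right)\right) \left(- \frac{1}{28623}\right) = \left(137 - 625\right) \left(- \frac{1}{28623}\right) = \left(-488\right) \left(- \frac{1}{28623}\right) = \frac{488}{28623}$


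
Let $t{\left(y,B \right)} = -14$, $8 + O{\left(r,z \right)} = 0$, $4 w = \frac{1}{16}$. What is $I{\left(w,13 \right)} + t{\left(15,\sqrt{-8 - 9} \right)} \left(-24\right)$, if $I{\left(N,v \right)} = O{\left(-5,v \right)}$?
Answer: $328$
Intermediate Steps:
$w = \frac{1}{64}$ ($w = \frac{1}{4 \cdot 16} = \frac{1}{4} \cdot \frac{1}{16} = \frac{1}{64} \approx 0.015625$)
$O{\left(r,z \right)} = -8$ ($O{\left(r,z \right)} = -8 + 0 = -8$)
$I{\left(N,v \right)} = -8$
$I{\left(w,13 \right)} + t{\left(15,\sqrt{-8 - 9} \right)} \left(-24\right) = -8 - -336 = -8 + 336 = 328$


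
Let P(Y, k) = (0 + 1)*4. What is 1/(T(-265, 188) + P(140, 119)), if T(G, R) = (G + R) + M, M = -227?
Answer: -1/300 ≈ -0.0033333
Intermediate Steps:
T(G, R) = -227 + G + R (T(G, R) = (G + R) - 227 = -227 + G + R)
P(Y, k) = 4 (P(Y, k) = 1*4 = 4)
1/(T(-265, 188) + P(140, 119)) = 1/((-227 - 265 + 188) + 4) = 1/(-304 + 4) = 1/(-300) = -1/300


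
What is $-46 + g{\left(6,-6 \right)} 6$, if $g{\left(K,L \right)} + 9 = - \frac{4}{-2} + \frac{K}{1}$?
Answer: $-52$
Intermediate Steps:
$g{\left(K,L \right)} = -7 + K$ ($g{\left(K,L \right)} = -9 + \left(- \frac{4}{-2} + \frac{K}{1}\right) = -9 + \left(\left(-4\right) \left(- \frac{1}{2}\right) + K 1\right) = -9 + \left(2 + K\right) = -7 + K$)
$-46 + g{\left(6,-6 \right)} 6 = -46 + \left(-7 + 6\right) 6 = -46 - 6 = -52$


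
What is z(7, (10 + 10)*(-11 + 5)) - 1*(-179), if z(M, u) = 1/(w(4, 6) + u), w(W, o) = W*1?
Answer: 20763/116 ≈ 178.99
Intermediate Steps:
w(W, o) = W
z(M, u) = 1/(4 + u)
z(7, (10 + 10)*(-11 + 5)) - 1*(-179) = 1/(4 + (10 + 10)*(-11 + 5)) - 1*(-179) = 1/(4 + 20*(-6)) + 179 = 1/(4 - 120) + 179 = 1/(-116) + 179 = -1/116 + 179 = 20763/116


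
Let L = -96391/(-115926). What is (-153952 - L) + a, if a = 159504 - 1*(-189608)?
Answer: 22624021769/115926 ≈ 1.9516e+5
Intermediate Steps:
L = 96391/115926 (L = -96391*(-1/115926) = 96391/115926 ≈ 0.83149)
a = 349112 (a = 159504 + 189608 = 349112)
(-153952 - L) + a = (-153952 - 1*96391/115926) + 349112 = (-153952 - 96391/115926) + 349112 = -17847135943/115926 + 349112 = 22624021769/115926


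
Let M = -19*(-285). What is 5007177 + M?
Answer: 5012592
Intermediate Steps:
M = 5415
5007177 + M = 5007177 + 5415 = 5012592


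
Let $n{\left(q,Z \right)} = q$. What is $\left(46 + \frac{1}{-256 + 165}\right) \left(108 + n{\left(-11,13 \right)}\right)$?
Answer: $\frac{405945}{91} \approx 4460.9$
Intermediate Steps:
$\left(46 + \frac{1}{-256 + 165}\right) \left(108 + n{\left(-11,13 \right)}\right) = \left(46 + \frac{1}{-256 + 165}\right) \left(108 - 11\right) = \left(46 + \frac{1}{-91}\right) 97 = \left(46 - \frac{1}{91}\right) 97 = \frac{4185}{91} \cdot 97 = \frac{405945}{91}$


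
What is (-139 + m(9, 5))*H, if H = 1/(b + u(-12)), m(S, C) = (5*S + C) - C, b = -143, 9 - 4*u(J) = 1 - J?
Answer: 47/72 ≈ 0.65278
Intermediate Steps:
u(J) = 2 + J/4 (u(J) = 9/4 - (1 - J)/4 = 9/4 + (-1/4 + J/4) = 2 + J/4)
m(S, C) = 5*S (m(S, C) = (C + 5*S) - C = 5*S)
H = -1/144 (H = 1/(-143 + (2 + (1/4)*(-12))) = 1/(-143 + (2 - 3)) = 1/(-143 - 1) = 1/(-144) = -1/144 ≈ -0.0069444)
(-139 + m(9, 5))*H = (-139 + 5*9)*(-1/144) = (-139 + 45)*(-1/144) = -94*(-1/144) = 47/72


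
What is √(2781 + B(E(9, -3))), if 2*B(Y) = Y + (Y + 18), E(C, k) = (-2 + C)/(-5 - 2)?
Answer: √2789 ≈ 52.811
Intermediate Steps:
E(C, k) = 2/7 - C/7 (E(C, k) = (-2 + C)/(-7) = (-2 + C)*(-⅐) = 2/7 - C/7)
B(Y) = 9 + Y (B(Y) = (Y + (Y + 18))/2 = (Y + (18 + Y))/2 = (18 + 2*Y)/2 = 9 + Y)
√(2781 + B(E(9, -3))) = √(2781 + (9 + (2/7 - ⅐*9))) = √(2781 + (9 + (2/7 - 9/7))) = √(2781 + (9 - 1)) = √(2781 + 8) = √2789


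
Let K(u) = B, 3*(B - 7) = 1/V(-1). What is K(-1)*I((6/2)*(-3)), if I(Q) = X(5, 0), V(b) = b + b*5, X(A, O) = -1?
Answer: -125/18 ≈ -6.9444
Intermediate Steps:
V(b) = 6*b (V(b) = b + 5*b = 6*b)
I(Q) = -1
B = 125/18 (B = 7 + 1/(3*((6*(-1)))) = 7 + (⅓)/(-6) = 7 + (⅓)*(-⅙) = 7 - 1/18 = 125/18 ≈ 6.9444)
K(u) = 125/18
K(-1)*I((6/2)*(-3)) = (125/18)*(-1) = -125/18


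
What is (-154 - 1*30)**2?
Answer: 33856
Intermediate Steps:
(-154 - 1*30)**2 = (-154 - 30)**2 = (-184)**2 = 33856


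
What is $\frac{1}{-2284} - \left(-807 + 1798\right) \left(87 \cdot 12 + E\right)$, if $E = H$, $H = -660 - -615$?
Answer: $- \frac{2261180557}{2284} \approx -9.9001 \cdot 10^{5}$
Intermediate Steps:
$H = -45$ ($H = -660 + 615 = -45$)
$E = -45$
$\frac{1}{-2284} - \left(-807 + 1798\right) \left(87 \cdot 12 + E\right) = \frac{1}{-2284} - \left(-807 + 1798\right) \left(87 \cdot 12 - 45\right) = - \frac{1}{2284} - 991 \left(1044 - 45\right) = - \frac{1}{2284} - 991 \cdot 999 = - \frac{1}{2284} - 990009 = - \frac{2261180557}{2284}$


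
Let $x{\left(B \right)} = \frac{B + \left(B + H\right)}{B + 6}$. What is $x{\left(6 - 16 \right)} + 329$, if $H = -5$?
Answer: $\frac{1341}{4} \approx 335.25$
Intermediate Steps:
$x{\left(B \right)} = \frac{-5 + 2 B}{6 + B}$ ($x{\left(B \right)} = \frac{B + \left(B - 5\right)}{B + 6} = \frac{B + \left(-5 + B\right)}{6 + B} = \frac{-5 + 2 B}{6 + B}$)
$x{\left(6 - 16 \right)} + 329 = \frac{-5 + 2 \left(6 - 16\right)}{6 + \left(6 - 16\right)} + 329 = \frac{-5 + 2 \left(-10\right)}{6 - 10} + 329 = \frac{-5 - 20}{-4} + 329 = \left(- \frac{1}{4}\right) \left(-25\right) + 329 = \frac{25}{4} + 329 = \frac{1341}{4}$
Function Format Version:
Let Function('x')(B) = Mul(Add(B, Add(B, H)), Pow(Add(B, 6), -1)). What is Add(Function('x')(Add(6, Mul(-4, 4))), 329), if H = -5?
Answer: Rational(1341, 4) ≈ 335.25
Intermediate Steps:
Function('x')(B) = Mul(Pow(Add(6, B), -1), Add(-5, Mul(2, B))) (Function('x')(B) = Mul(Add(B, Add(B, -5)), Pow(Add(B, 6), -1)) = Mul(Add(B, Add(-5, B)), Pow(Add(6, B), -1)) = Mul(Add(-5, Mul(2, B)), Pow(Add(6, B), -1)) = Mul(Pow(Add(6, B), -1), Add(-5, Mul(2, B))))
Add(Function('x')(Add(6, Mul(-4, 4))), 329) = Add(Mul(Pow(Add(6, Add(6, Mul(-4, 4))), -1), Add(-5, Mul(2, Add(6, Mul(-4, 4))))), 329) = Add(Mul(Pow(Add(6, Add(6, -16)), -1), Add(-5, Mul(2, Add(6, -16)))), 329) = Add(Mul(Pow(Add(6, -10), -1), Add(-5, Mul(2, -10))), 329) = Add(Mul(Pow(-4, -1), Add(-5, -20)), 329) = Add(Mul(Rational(-1, 4), -25), 329) = Add(Rational(25, 4), 329) = Rational(1341, 4)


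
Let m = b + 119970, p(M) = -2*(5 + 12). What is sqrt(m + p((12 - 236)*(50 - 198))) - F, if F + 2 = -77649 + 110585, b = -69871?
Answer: -32934 + sqrt(50065) ≈ -32710.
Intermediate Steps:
p(M) = -34 (p(M) = -2*17 = -34)
m = 50099 (m = -69871 + 119970 = 50099)
F = 32934 (F = -2 + (-77649 + 110585) = -2 + 32936 = 32934)
sqrt(m + p((12 - 236)*(50 - 198))) - F = sqrt(50099 - 34) - 1*32934 = sqrt(50065) - 32934 = -32934 + sqrt(50065)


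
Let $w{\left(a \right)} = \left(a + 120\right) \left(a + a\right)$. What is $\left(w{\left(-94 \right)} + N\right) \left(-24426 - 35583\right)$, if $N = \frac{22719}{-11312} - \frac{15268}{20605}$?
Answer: $\frac{68407514917759419}{233083760} \approx 2.9349 \cdot 10^{8}$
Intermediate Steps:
$w{\left(a \right)} = 2 a \left(120 + a\right)$ ($w{\left(a \right)} = \left(120 + a\right) 2 a = 2 a \left(120 + a\right)$)
$N = - \frac{640836611}{233083760}$ ($N = 22719 \left(- \frac{1}{11312}\right) - \frac{15268}{20605} = - \frac{22719}{11312} - \frac{15268}{20605} = - \frac{640836611}{233083760} \approx -2.7494$)
$\left(w{\left(-94 \right)} + N\right) \left(-24426 - 35583\right) = \left(2 \left(-94\right) \left(120 - 94\right) - \frac{640836611}{233083760}\right) \left(-24426 - 35583\right) = \left(2 \left(-94\right) 26 - \frac{640836611}{233083760}\right) \left(-60009\right) = \left(-4888 - \frac{640836611}{233083760}\right) \left(-60009\right) = \left(- \frac{1139954255491}{233083760}\right) \left(-60009\right) = \frac{68407514917759419}{233083760}$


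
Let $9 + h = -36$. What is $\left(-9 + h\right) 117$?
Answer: $-6318$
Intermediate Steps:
$h = -45$ ($h = -9 - 36 = -45$)
$\left(-9 + h\right) 117 = \left(-9 - 45\right) 117 = \left(-54\right) 117 = -6318$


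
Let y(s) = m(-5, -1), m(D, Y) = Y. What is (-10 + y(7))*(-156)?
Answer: 1716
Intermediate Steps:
y(s) = -1
(-10 + y(7))*(-156) = (-10 - 1)*(-156) = -11*(-156) = 1716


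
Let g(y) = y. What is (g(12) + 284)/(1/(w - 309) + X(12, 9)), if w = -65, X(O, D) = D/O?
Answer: 221408/559 ≈ 396.08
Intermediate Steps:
(g(12) + 284)/(1/(w - 309) + X(12, 9)) = (12 + 284)/(1/(-65 - 309) + 9/12) = 296/(1/(-374) + 9*(1/12)) = 296/(-1/374 + 3/4) = 296/(559/748) = 296*(748/559) = 221408/559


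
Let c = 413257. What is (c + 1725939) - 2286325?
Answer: -147129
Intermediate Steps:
(c + 1725939) - 2286325 = (413257 + 1725939) - 2286325 = 2139196 - 2286325 = -147129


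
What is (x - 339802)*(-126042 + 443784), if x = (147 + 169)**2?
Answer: -76240921932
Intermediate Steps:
x = 99856 (x = 316**2 = 99856)
(x - 339802)*(-126042 + 443784) = (99856 - 339802)*(-126042 + 443784) = -239946*317742 = -76240921932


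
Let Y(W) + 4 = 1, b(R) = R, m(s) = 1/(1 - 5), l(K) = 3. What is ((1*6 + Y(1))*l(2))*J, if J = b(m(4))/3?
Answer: -3/4 ≈ -0.75000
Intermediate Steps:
m(s) = -1/4 (m(s) = 1/(-4) = -1/4)
Y(W) = -3 (Y(W) = -4 + 1 = -3)
J = -1/12 (J = -1/4/3 = -1/4*1/3 = -1/12 ≈ -0.083333)
((1*6 + Y(1))*l(2))*J = ((1*6 - 3)*3)*(-1/12) = ((6 - 3)*3)*(-1/12) = (3*3)*(-1/12) = 9*(-1/12) = -3/4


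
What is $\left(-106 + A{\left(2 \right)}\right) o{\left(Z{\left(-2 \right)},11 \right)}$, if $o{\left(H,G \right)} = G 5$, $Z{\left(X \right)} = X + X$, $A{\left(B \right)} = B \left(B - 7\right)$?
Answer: $-6380$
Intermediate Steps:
$A{\left(B \right)} = B \left(-7 + B\right)$
$Z{\left(X \right)} = 2 X$
$o{\left(H,G \right)} = 5 G$
$\left(-106 + A{\left(2 \right)}\right) o{\left(Z{\left(-2 \right)},11 \right)} = \left(-106 + 2 \left(-7 + 2\right)\right) 5 \cdot 11 = \left(-106 + 2 \left(-5\right)\right) 55 = \left(-106 - 10\right) 55 = \left(-116\right) 55 = -6380$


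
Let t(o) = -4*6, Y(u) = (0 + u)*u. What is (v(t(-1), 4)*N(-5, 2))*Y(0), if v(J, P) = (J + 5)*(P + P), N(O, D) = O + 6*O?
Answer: 0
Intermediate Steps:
N(O, D) = 7*O
Y(u) = u² (Y(u) = u*u = u²)
t(o) = -24
v(J, P) = 2*P*(5 + J) (v(J, P) = (5 + J)*(2*P) = 2*P*(5 + J))
(v(t(-1), 4)*N(-5, 2))*Y(0) = ((2*4*(5 - 24))*(7*(-5)))*0² = ((2*4*(-19))*(-35))*0 = -152*(-35)*0 = 5320*0 = 0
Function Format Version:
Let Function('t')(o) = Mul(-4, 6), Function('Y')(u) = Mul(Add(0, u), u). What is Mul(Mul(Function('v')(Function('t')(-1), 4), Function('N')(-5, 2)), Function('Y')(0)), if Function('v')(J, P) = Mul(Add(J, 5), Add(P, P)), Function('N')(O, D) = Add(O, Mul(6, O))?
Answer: 0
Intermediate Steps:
Function('N')(O, D) = Mul(7, O)
Function('Y')(u) = Pow(u, 2) (Function('Y')(u) = Mul(u, u) = Pow(u, 2))
Function('t')(o) = -24
Function('v')(J, P) = Mul(2, P, Add(5, J)) (Function('v')(J, P) = Mul(Add(5, J), Mul(2, P)) = Mul(2, P, Add(5, J)))
Mul(Mul(Function('v')(Function('t')(-1), 4), Function('N')(-5, 2)), Function('Y')(0)) = Mul(Mul(Mul(2, 4, Add(5, -24)), Mul(7, -5)), Pow(0, 2)) = Mul(Mul(Mul(2, 4, -19), -35), 0) = Mul(Mul(-152, -35), 0) = Mul(5320, 0) = 0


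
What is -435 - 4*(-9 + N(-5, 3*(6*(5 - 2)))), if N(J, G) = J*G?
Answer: 681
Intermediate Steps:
N(J, G) = G*J
-435 - 4*(-9 + N(-5, 3*(6*(5 - 2)))) = -435 - 4*(-9 + (3*(6*(5 - 2)))*(-5)) = -435 - 4*(-9 + (3*(6*3))*(-5)) = -435 - 4*(-9 + (3*18)*(-5)) = -435 - 4*(-9 + 54*(-5)) = -435 - 4*(-9 - 270) = -435 - 4*(-279) = -435 + 1116 = 681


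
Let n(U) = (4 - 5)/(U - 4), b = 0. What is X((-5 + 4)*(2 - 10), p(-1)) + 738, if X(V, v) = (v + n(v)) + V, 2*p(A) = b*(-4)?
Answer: 2985/4 ≈ 746.25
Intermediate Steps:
n(U) = -1/(-4 + U)
p(A) = 0 (p(A) = (0*(-4))/2 = (½)*0 = 0)
X(V, v) = V + v - 1/(-4 + v) (X(V, v) = (v - 1/(-4 + v)) + V = V + v - 1/(-4 + v))
X((-5 + 4)*(2 - 10), p(-1)) + 738 = (-1 + (-4 + 0)*((-5 + 4)*(2 - 10) + 0))/(-4 + 0) + 738 = (-1 - 4*(-1*(-8) + 0))/(-4) + 738 = -(-1 - 4*(8 + 0))/4 + 738 = -(-1 - 4*8)/4 + 738 = -(-1 - 32)/4 + 738 = -¼*(-33) + 738 = 33/4 + 738 = 2985/4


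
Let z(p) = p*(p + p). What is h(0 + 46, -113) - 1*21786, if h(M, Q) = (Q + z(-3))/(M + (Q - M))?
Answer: -2461723/113 ≈ -21785.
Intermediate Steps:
z(p) = 2*p² (z(p) = p*(2*p) = 2*p²)
h(M, Q) = (18 + Q)/Q (h(M, Q) = (Q + 2*(-3)²)/(M + (Q - M)) = (Q + 2*9)/Q = (Q + 18)/Q = (18 + Q)/Q)
h(0 + 46, -113) - 1*21786 = (18 - 113)/(-113) - 1*21786 = -1/113*(-95) - 21786 = 95/113 - 21786 = -2461723/113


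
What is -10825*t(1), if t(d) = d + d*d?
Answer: -21650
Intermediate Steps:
t(d) = d + d²
-10825*t(1) = -10825*(1 + 1) = -10825*2 = -21650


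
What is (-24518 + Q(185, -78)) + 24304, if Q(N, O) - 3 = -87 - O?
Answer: -220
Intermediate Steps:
Q(N, O) = -84 - O (Q(N, O) = 3 + (-87 - O) = -84 - O)
(-24518 + Q(185, -78)) + 24304 = (-24518 + (-84 - 1*(-78))) + 24304 = (-24518 + (-84 + 78)) + 24304 = (-24518 - 6) + 24304 = -24524 + 24304 = -220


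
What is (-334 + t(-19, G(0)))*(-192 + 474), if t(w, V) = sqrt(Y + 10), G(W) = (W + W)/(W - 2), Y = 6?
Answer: -93060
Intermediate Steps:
G(W) = 2*W/(-2 + W) (G(W) = (2*W)/(-2 + W) = 2*W/(-2 + W))
t(w, V) = 4 (t(w, V) = sqrt(6 + 10) = sqrt(16) = 4)
(-334 + t(-19, G(0)))*(-192 + 474) = (-334 + 4)*(-192 + 474) = -330*282 = -93060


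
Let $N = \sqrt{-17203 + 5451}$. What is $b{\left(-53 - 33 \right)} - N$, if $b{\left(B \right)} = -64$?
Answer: $-64 - 2 i \sqrt{2938} \approx -64.0 - 108.41 i$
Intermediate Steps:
$N = 2 i \sqrt{2938}$ ($N = \sqrt{-11752} = 2 i \sqrt{2938} \approx 108.41 i$)
$b{\left(-53 - 33 \right)} - N = -64 - 2 i \sqrt{2938}$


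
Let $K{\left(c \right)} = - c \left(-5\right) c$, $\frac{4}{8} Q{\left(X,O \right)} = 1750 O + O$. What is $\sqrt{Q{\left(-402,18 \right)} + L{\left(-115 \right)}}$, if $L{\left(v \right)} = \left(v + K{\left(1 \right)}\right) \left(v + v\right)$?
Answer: $4 \sqrt{5521} \approx 297.21$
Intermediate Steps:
$Q{\left(X,O \right)} = 3502 O$ ($Q{\left(X,O \right)} = 2 \left(1750 O + O\right) = 2 \cdot 1751 O = 3502 O$)
$K{\left(c \right)} = 5 c^{2}$ ($K{\left(c \right)} = 5 c c = 5 c^{2}$)
$L{\left(v \right)} = 2 v \left(5 + v\right)$ ($L{\left(v \right)} = \left(v + 5 \cdot 1^{2}\right) \left(v + v\right) = \left(v + 5 \cdot 1\right) 2 v = \left(v + 5\right) 2 v = \left(5 + v\right) 2 v = 2 v \left(5 + v\right)$)
$\sqrt{Q{\left(-402,18 \right)} + L{\left(-115 \right)}} = \sqrt{3502 \cdot 18 + 2 \left(-115\right) \left(5 - 115\right)} = \sqrt{63036 + 2 \left(-115\right) \left(-110\right)} = \sqrt{63036 + 25300} = \sqrt{88336} = 4 \sqrt{5521}$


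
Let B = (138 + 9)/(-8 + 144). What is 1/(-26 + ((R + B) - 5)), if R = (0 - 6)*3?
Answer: -136/6517 ≈ -0.020869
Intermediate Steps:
R = -18 (R = -6*3 = -18)
B = 147/136 ≈ 1.0809
1/(-26 + ((R + B) - 5)) = 1/(-26 + ((-18 + 147/136) - 5)) = 1/(-26 + (-2301/136 - 5)) = 1/(-26 - 2981/136) = 1/(-6517/136) = -136/6517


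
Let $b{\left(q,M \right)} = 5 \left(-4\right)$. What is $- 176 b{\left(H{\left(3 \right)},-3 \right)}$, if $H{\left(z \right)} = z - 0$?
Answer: $3520$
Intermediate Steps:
$H{\left(z \right)} = z$ ($H{\left(z \right)} = z + 0 = z$)
$b{\left(q,M \right)} = -20$
$- 176 b{\left(H{\left(3 \right)},-3 \right)} = \left(-176\right) \left(-20\right) = 3520$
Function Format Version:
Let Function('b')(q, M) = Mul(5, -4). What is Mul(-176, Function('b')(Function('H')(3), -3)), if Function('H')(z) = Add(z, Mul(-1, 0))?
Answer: 3520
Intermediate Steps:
Function('H')(z) = z (Function('H')(z) = Add(z, 0) = z)
Function('b')(q, M) = -20
Mul(-176, Function('b')(Function('H')(3), -3)) = Mul(-176, -20) = 3520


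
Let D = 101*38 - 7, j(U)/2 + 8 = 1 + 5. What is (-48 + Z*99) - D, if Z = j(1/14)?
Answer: -4275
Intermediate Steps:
j(U) = -4 (j(U) = -16 + 2*(1 + 5) = -16 + 2*6 = -16 + 12 = -4)
Z = -4
D = 3831 (D = 3838 - 7 = 3831)
(-48 + Z*99) - D = (-48 - 4*99) - 1*3831 = (-48 - 396) - 3831 = -444 - 3831 = -4275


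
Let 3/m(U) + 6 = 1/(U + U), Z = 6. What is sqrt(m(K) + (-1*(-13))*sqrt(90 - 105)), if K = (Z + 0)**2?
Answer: sqrt(-93096 + 2414893*I*sqrt(15))/431 ≈ 4.9925 + 5.0424*I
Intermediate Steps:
K = 36 (K = (6 + 0)**2 = 6**2 = 36)
m(U) = 3/(-6 + 1/(2*U)) (m(U) = 3/(-6 + 1/(U + U)) = 3/(-6 + 1/(2*U)))
sqrt(m(K) + (-1*(-13))*sqrt(90 - 105)) = sqrt(-6*36/(-1 + 12*36) + (-1*(-13))*sqrt(90 - 105)) = sqrt(-6*36/(-1 + 432) + 13*sqrt(-15)) = sqrt(-6*36/431 + 13*(I*sqrt(15))) = sqrt(-6*36*1/431 + 13*I*sqrt(15)) = sqrt(-216/431 + 13*I*sqrt(15))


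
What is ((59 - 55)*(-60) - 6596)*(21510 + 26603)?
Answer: -328900468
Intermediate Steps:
((59 - 55)*(-60) - 6596)*(21510 + 26603) = (4*(-60) - 6596)*48113 = (-240 - 6596)*48113 = -6836*48113 = -328900468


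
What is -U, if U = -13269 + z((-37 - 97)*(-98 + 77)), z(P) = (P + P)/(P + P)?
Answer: 13268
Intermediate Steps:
z(P) = 1 (z(P) = (2*P)/((2*P)) = (2*P)*(1/(2*P)) = 1)
U = -13268 (U = -13269 + 1 = -13268)
-U = -1*(-13268) = 13268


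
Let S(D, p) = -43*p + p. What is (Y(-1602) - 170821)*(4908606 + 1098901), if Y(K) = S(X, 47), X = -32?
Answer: -1038067172065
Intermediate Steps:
S(D, p) = -42*p
Y(K) = -1974 (Y(K) = -42*47 = -1974)
(Y(-1602) - 170821)*(4908606 + 1098901) = (-1974 - 170821)*(4908606 + 1098901) = -172795*6007507 = -1038067172065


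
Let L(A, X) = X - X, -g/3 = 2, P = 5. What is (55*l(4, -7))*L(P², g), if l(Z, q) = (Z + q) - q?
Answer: 0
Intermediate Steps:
g = -6 (g = -3*2 = -6)
L(A, X) = 0
l(Z, q) = Z
(55*l(4, -7))*L(P², g) = (55*4)*0 = 220*0 = 0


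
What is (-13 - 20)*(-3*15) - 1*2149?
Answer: -664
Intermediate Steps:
(-13 - 20)*(-3*15) - 1*2149 = -33*(-45) - 2149 = 1485 - 2149 = -664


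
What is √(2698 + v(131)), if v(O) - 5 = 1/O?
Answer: √46386314/131 ≈ 51.990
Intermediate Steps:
v(O) = 5 + 1/O
√(2698 + v(131)) = √(2698 + (5 + 1/131)) = √(2698 + 656/131) = √(354094/131) = √46386314/131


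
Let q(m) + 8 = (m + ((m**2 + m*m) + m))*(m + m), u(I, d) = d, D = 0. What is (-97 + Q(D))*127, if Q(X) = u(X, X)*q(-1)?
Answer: -12319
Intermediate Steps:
q(m) = -8 + 2*m*(2*m + 2*m**2) (q(m) = -8 + (m + ((m**2 + m*m) + m))*(m + m) = -8 + (m + ((m**2 + m**2) + m))*(2*m) = -8 + (m + (2*m**2 + m))*(2*m) = -8 + (m + (m + 2*m**2))*(2*m) = -8 + (2*m + 2*m**2)*(2*m) = -8 + 2*m*(2*m + 2*m**2))
Q(X) = -8*X (Q(X) = X*(-8 + 4*(-1)**2 + 4*(-1)**3) = X*(-8 + 4*1 + 4*(-1)) = X*(-8 + 4 - 4) = X*(-8) = -8*X)
(-97 + Q(D))*127 = (-97 - 8*0)*127 = (-97 + 0)*127 = -97*127 = -12319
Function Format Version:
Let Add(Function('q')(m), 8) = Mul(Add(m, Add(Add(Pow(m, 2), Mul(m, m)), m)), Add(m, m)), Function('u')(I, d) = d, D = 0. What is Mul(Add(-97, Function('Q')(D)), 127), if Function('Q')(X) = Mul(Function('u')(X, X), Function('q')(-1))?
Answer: -12319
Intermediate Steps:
Function('q')(m) = Add(-8, Mul(2, m, Add(Mul(2, m), Mul(2, Pow(m, 2))))) (Function('q')(m) = Add(-8, Mul(Add(m, Add(Add(Pow(m, 2), Mul(m, m)), m)), Add(m, m))) = Add(-8, Mul(Add(m, Add(Add(Pow(m, 2), Pow(m, 2)), m)), Mul(2, m))) = Add(-8, Mul(Add(m, Add(Mul(2, Pow(m, 2)), m)), Mul(2, m))) = Add(-8, Mul(Add(m, Add(m, Mul(2, Pow(m, 2)))), Mul(2, m))) = Add(-8, Mul(Add(Mul(2, m), Mul(2, Pow(m, 2))), Mul(2, m))) = Add(-8, Mul(2, m, Add(Mul(2, m), Mul(2, Pow(m, 2))))))
Function('Q')(X) = Mul(-8, X) (Function('Q')(X) = Mul(X, Add(-8, Mul(4, Pow(-1, 2)), Mul(4, Pow(-1, 3)))) = Mul(X, Add(-8, Mul(4, 1), Mul(4, -1))) = Mul(X, Add(-8, 4, -4)) = Mul(X, -8) = Mul(-8, X))
Mul(Add(-97, Function('Q')(D)), 127) = Mul(Add(-97, Mul(-8, 0)), 127) = Mul(Add(-97, 0), 127) = Mul(-97, 127) = -12319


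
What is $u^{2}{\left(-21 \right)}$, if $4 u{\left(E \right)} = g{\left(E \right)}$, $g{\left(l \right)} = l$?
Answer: $\frac{441}{16} \approx 27.563$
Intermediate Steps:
$u{\left(E \right)} = \frac{E}{4}$
$u^{2}{\left(-21 \right)} = \left(\frac{1}{4} \left(-21\right)\right)^{2} = \left(- \frac{21}{4}\right)^{2} = \frac{441}{16}$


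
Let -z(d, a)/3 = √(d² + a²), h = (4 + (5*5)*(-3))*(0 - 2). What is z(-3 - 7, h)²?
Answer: 182376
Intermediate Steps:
h = 142 (h = (4 + 25*(-3))*(-2) = (4 - 75)*(-2) = -71*(-2) = 142)
z(d, a) = -3*√(a² + d²) (z(d, a) = -3*√(d² + a²) = -3*√(a² + d²))
z(-3 - 7, h)² = (-3*√(142² + (-3 - 7)²))² = (-3*√(20164 + (-10)²))² = (-3*√(20164 + 100))² = (-6*√5066)² = 182376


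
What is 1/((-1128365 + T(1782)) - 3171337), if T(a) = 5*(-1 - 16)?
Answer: -1/4299787 ≈ -2.3257e-7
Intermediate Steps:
T(a) = -85 (T(a) = 5*(-17) = -85)
1/((-1128365 + T(1782)) - 3171337) = 1/((-1128365 - 85) - 3171337) = 1/(-1128450 - 3171337) = 1/(-4299787) = -1/4299787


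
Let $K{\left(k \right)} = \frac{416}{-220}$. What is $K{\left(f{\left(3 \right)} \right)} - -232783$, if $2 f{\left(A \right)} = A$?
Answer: $\frac{12802961}{55} \approx 2.3278 \cdot 10^{5}$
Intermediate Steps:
$f{\left(A \right)} = \frac{A}{2}$
$K{\left(k \right)} = - \frac{104}{55}$ ($K{\left(k \right)} = 416 \left(- \frac{1}{220}\right) = - \frac{104}{55}$)
$K{\left(f{\left(3 \right)} \right)} - -232783 = - \frac{104}{55} - -232783 = - \frac{104}{55} + 232783 = \frac{12802961}{55}$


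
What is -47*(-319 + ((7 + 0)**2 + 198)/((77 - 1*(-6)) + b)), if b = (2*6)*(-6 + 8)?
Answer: 1592642/107 ≈ 14885.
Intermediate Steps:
b = 24 (b = 12*2 = 24)
-47*(-319 + ((7 + 0)**2 + 198)/((77 - 1*(-6)) + b)) = -47*(-319 + ((7 + 0)**2 + 198)/((77 - 1*(-6)) + 24)) = -47*(-319 + (7**2 + 198)/((77 + 6) + 24)) = -47*(-319 + (49 + 198)/(83 + 24)) = -47*(-319 + 247/107) = -47*(-33886/107) = 1592642/107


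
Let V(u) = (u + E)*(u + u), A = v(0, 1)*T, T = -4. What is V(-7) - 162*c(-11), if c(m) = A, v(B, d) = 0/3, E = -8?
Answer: 210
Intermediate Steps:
v(B, d) = 0 (v(B, d) = 0*(⅓) = 0)
A = 0 (A = 0*(-4) = 0)
c(m) = 0
V(u) = 2*u*(-8 + u) (V(u) = (u - 8)*(u + u) = (-8 + u)*(2*u) = 2*u*(-8 + u))
V(-7) - 162*c(-11) = 2*(-7)*(-8 - 7) - 162*0 = 2*(-7)*(-15) + 0 = 210 + 0 = 210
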